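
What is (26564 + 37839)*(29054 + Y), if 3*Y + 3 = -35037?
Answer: 1118937722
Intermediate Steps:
Y = -11680 (Y = -1 + (⅓)*(-35037) = -1 - 11679 = -11680)
(26564 + 37839)*(29054 + Y) = (26564 + 37839)*(29054 - 11680) = 64403*17374 = 1118937722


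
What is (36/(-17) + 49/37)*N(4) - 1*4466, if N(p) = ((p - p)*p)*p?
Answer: -4466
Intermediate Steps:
N(p) = 0 (N(p) = (0*p)*p = 0*p = 0)
(36/(-17) + 49/37)*N(4) - 1*4466 = (36/(-17) + 49/37)*0 - 1*4466 = (36*(-1/17) + 49*(1/37))*0 - 4466 = (-36/17 + 49/37)*0 - 4466 = -499/629*0 - 4466 = 0 - 4466 = -4466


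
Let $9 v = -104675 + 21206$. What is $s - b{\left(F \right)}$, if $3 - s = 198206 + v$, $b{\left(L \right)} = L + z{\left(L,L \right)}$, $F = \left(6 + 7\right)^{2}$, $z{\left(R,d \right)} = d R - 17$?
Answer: $- \frac{652925}{3} \approx -2.1764 \cdot 10^{5}$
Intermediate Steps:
$z{\left(R,d \right)} = -17 + R d$ ($z{\left(R,d \right)} = R d - 17 = -17 + R d$)
$F = 169$ ($F = 13^{2} = 169$)
$v = - \frac{27823}{3}$ ($v = \frac{-104675 + 21206}{9} = \frac{1}{9} \left(-83469\right) = - \frac{27823}{3} \approx -9274.3$)
$b{\left(L \right)} = -17 + L + L^{2}$ ($b{\left(L \right)} = L + \left(-17 + L L\right) = L + \left(-17 + L^{2}\right) = -17 + L + L^{2}$)
$s = - \frac{566786}{3}$ ($s = 3 - \left(198206 - \frac{27823}{3}\right) = 3 - \frac{566795}{3} = - \frac{566786}{3} \approx -1.8893 \cdot 10^{5}$)
$s - b{\left(F \right)} = - \frac{566786}{3} - \left(-17 + 169 + 169^{2}\right) = - \frac{566786}{3} - \left(-17 + 169 + 28561\right) = - \frac{566786}{3} - 28713 = - \frac{652925}{3}$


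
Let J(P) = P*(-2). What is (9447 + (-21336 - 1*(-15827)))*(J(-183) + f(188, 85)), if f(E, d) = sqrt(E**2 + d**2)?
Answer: 1441308 + 3938*sqrt(42569) ≈ 2.2538e+6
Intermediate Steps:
J(P) = -2*P
(9447 + (-21336 - 1*(-15827)))*(J(-183) + f(188, 85)) = (9447 + (-21336 - 1*(-15827)))*(-2*(-183) + sqrt(188**2 + 85**2)) = (9447 + (-21336 + 15827))*(366 + sqrt(35344 + 7225)) = (9447 - 5509)*(366 + sqrt(42569)) = 3938*(366 + sqrt(42569)) = 1441308 + 3938*sqrt(42569)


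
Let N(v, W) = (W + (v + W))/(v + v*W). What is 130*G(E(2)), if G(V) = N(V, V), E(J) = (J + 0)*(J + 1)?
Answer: 390/7 ≈ 55.714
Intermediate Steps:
E(J) = J*(1 + J)
N(v, W) = (v + 2*W)/(v + W*v) (N(v, W) = (W + (W + v))/(v + W*v) = (v + 2*W)/(v + W*v))
G(V) = 3/(1 + V) (G(V) = (V + 2*V)/(V*(1 + V)) = (3*V)/(V*(1 + V)) = 3/(1 + V))
130*G(E(2)) = 130*(3/(1 + 2*(1 + 2))) = 130*(3/(1 + 2*3)) = 130*(3/(1 + 6)) = 130*(3/7) = 390/7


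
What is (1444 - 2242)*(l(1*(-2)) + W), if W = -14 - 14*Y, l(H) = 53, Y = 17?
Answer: 158802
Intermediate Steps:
W = -252 (W = -14 - 14*17 = -14 - 238 = -252)
(1444 - 2242)*(l(1*(-2)) + W) = (1444 - 2242)*(53 - 252) = -798*(-199) = 158802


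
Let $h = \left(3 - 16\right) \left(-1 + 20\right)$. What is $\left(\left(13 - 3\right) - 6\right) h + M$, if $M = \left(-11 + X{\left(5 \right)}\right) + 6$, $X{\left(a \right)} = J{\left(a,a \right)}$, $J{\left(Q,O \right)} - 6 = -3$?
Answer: $-990$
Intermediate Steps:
$J{\left(Q,O \right)} = 3$ ($J{\left(Q,O \right)} = 6 - 3 = 3$)
$X{\left(a \right)} = 3$
$M = -2$ ($M = \left(-11 + 3\right) + 6 = -8 + 6 = -2$)
$h = -247$ ($h = \left(-13\right) 19 = -247$)
$\left(\left(13 - 3\right) - 6\right) h + M = \left(\left(13 - 3\right) - 6\right) \left(-247\right) - 2 = \left(10 - 6\right) \left(-247\right) - 2 = 4 \left(-247\right) - 2 = -988 - 2 = -990$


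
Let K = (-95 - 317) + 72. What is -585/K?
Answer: 117/68 ≈ 1.7206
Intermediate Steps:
K = -340 (K = -412 + 72 = -340)
-585/K = -585/(-340) = -585*(-1/340) = 117/68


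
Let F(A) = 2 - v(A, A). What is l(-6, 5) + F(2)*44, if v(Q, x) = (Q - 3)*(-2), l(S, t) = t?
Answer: 5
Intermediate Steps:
v(Q, x) = 6 - 2*Q (v(Q, x) = (-3 + Q)*(-2) = 6 - 2*Q)
F(A) = -4 + 2*A (F(A) = 2 - (6 - 2*A) = 2 + (-6 + 2*A) = -4 + 2*A)
l(-6, 5) + F(2)*44 = 5 + (-4 + 2*2)*44 = 5 + (-4 + 4)*44 = 5 + 0*44 = 5 + 0 = 5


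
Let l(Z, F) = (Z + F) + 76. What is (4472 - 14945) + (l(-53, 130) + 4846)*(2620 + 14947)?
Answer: 87806960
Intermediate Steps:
l(Z, F) = 76 + F + Z (l(Z, F) = (F + Z) + 76 = 76 + F + Z)
(4472 - 14945) + (l(-53, 130) + 4846)*(2620 + 14947) = (4472 - 14945) + ((76 + 130 - 53) + 4846)*(2620 + 14947) = -10473 + (153 + 4846)*17567 = -10473 + 4999*17567 = -10473 + 87817433 = 87806960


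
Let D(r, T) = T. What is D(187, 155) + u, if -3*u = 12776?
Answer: -12311/3 ≈ -4103.7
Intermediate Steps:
u = -12776/3 (u = -⅓*12776 = -12776/3 ≈ -4258.7)
D(187, 155) + u = 155 - 12776/3 = -12311/3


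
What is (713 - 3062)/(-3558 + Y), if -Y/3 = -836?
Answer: 783/350 ≈ 2.2371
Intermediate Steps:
Y = 2508 (Y = -3*(-836) = 2508)
(713 - 3062)/(-3558 + Y) = (713 - 3062)/(-3558 + 2508) = -2349/(-1050) = -2349*(-1/1050) = 783/350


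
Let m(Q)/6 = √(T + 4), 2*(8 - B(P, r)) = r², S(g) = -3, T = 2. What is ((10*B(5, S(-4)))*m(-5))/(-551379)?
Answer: -70*√6/183793 ≈ -0.00093292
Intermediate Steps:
B(P, r) = 8 - r²/2
m(Q) = 6*√6 (m(Q) = 6*√(2 + 4) = 6*√6)
((10*B(5, S(-4)))*m(-5))/(-551379) = ((10*(8 - ½*(-3)²))*(6*√6))/(-551379) = ((10*(8 - ½*9))*(6*√6))*(-1/551379) = ((10*(8 - 9/2))*(6*√6))*(-1/551379) = ((10*(7/2))*(6*√6))*(-1/551379) = (35*(6*√6))*(-1/551379) = (210*√6)*(-1/551379) = -70*√6/183793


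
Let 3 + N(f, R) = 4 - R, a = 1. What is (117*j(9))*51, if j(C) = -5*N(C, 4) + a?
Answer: 95472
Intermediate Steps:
N(f, R) = 1 - R (N(f, R) = -3 + (4 - R) = 1 - R)
j(C) = 16 (j(C) = -5*(1 - 1*4) + 1 = -5*(1 - 4) + 1 = -5*(-3) + 1 = 15 + 1 = 16)
(117*j(9))*51 = (117*16)*51 = 1872*51 = 95472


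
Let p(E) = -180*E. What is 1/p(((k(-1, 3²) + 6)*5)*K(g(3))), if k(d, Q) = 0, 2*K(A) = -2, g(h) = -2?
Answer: 1/5400 ≈ 0.00018519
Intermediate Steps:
K(A) = -1 (K(A) = (½)*(-2) = -1)
1/p(((k(-1, 3²) + 6)*5)*K(g(3))) = 1/(-180*(0 + 6)*5*(-1)) = 1/(-180*6*5*(-1)) = 1/(-5400*(-1)) = 1/(-180*(-30)) = 1/5400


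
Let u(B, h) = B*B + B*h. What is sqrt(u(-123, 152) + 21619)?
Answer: 2*sqrt(4513) ≈ 134.36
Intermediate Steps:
u(B, h) = B**2 + B*h
sqrt(u(-123, 152) + 21619) = sqrt(-123*(-123 + 152) + 21619) = sqrt(-123*29 + 21619) = sqrt(-3567 + 21619) = sqrt(18052) = 2*sqrt(4513)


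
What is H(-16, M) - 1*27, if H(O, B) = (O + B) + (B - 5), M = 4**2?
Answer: -16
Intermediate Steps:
M = 16
H(O, B) = -5 + O + 2*B (H(O, B) = (B + O) + (-5 + B) = -5 + O + 2*B)
H(-16, M) - 1*27 = (-5 - 16 + 2*16) - 1*27 = (-5 - 16 + 32) - 27 = 11 - 27 = -16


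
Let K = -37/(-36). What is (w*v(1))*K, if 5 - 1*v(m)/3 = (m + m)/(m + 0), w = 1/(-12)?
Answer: -37/48 ≈ -0.77083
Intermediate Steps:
w = -1/12 ≈ -0.083333
K = 37/36 (K = -37*(-1/36) = 37/36 ≈ 1.0278)
v(m) = 9 (v(m) = 15 - 3*(m + m)/(m + 0) = 15 - 3*2*m/m = 15 - 3*2 = 15 - 6 = 9)
(w*v(1))*K = -1/12*9*(37/36) = -¾*37/36 = -37/48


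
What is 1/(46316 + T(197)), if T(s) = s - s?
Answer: 1/46316 ≈ 2.1591e-5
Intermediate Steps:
T(s) = 0
1/(46316 + T(197)) = 1/(46316 + 0) = 1/46316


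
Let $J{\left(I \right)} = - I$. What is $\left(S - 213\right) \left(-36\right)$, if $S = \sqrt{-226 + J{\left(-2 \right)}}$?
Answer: $7668 - 144 i \sqrt{14} \approx 7668.0 - 538.8 i$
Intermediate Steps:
$S = 4 i \sqrt{14}$ ($S = \sqrt{-226 - -2} = \sqrt{-226 + 2} = \sqrt{-224} = 4 i \sqrt{14} \approx 14.967 i$)
$\left(S - 213\right) \left(-36\right) = \left(4 i \sqrt{14} - 213\right) \left(-36\right) = \left(-213 + 4 i \sqrt{14}\right) \left(-36\right) = 7668 - 144 i \sqrt{14}$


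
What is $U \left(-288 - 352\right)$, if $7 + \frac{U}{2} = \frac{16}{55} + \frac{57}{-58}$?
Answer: $\frac{3140736}{319} \approx 9845.6$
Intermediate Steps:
$U = - \frac{24537}{1595}$ ($U = -14 + 2 \left(\frac{16}{55} + \frac{57}{-58}\right) = -14 + 2 \left(16 \cdot \frac{1}{55} + 57 \left(- \frac{1}{58}\right)\right) = -14 + 2 \left(\frac{16}{55} - \frac{57}{58}\right) = -14 + 2 \left(- \frac{2207}{3190}\right) = -14 - \frac{2207}{1595} = - \frac{24537}{1595} \approx -15.384$)
$U \left(-288 - 352\right) = - \frac{24537 \left(-288 - 352\right)}{1595} = \left(- \frac{24537}{1595}\right) \left(-640\right) = \frac{3140736}{319}$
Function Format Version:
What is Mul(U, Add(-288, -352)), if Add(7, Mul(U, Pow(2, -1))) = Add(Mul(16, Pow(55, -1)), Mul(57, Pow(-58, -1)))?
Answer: Rational(3140736, 319) ≈ 9845.6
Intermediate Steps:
U = Rational(-24537, 1595) (U = Add(-14, Mul(2, Add(Mul(16, Pow(55, -1)), Mul(57, Pow(-58, -1))))) = Add(-14, Mul(2, Add(Mul(16, Rational(1, 55)), Mul(57, Rational(-1, 58))))) = Add(-14, Mul(2, Add(Rational(16, 55), Rational(-57, 58)))) = Add(-14, Mul(2, Rational(-2207, 3190))) = Add(-14, Rational(-2207, 1595)) = Rational(-24537, 1595) ≈ -15.384)
Mul(U, Add(-288, -352)) = Mul(Rational(-24537, 1595), Add(-288, -352)) = Mul(Rational(-24537, 1595), -640) = Rational(3140736, 319)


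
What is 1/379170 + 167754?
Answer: 63607284181/379170 ≈ 1.6775e+5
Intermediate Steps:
1/379170 + 167754 = 63607284181/379170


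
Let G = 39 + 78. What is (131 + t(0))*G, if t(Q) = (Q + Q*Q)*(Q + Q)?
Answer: 15327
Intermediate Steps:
t(Q) = 2*Q*(Q + Q**2) (t(Q) = (Q + Q**2)*(2*Q) = 2*Q*(Q + Q**2))
G = 117
(131 + t(0))*G = (131 + 2*0**2*(1 + 0))*117 = (131 + 2*0*1)*117 = (131 + 0)*117 = 131*117 = 15327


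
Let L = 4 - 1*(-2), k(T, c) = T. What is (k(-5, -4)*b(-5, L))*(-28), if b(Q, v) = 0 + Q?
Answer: -700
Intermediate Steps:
L = 6 (L = 4 + 2 = 6)
b(Q, v) = Q
(k(-5, -4)*b(-5, L))*(-28) = -5*(-5)*(-28) = 25*(-28) = -700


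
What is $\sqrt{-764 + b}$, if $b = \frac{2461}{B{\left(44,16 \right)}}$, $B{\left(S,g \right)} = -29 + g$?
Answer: $\frac{27 i \sqrt{221}}{13} \approx 30.876 i$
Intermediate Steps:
$b = - \frac{2461}{13}$ ($b = \frac{2461}{-29 + 16} = \frac{2461}{-13} = 2461 \left(- \frac{1}{13}\right) = - \frac{2461}{13} \approx -189.31$)
$\sqrt{-764 + b} = \sqrt{-764 - \frac{2461}{13}} = \sqrt{- \frac{12393}{13}} = \frac{27 i \sqrt{221}}{13}$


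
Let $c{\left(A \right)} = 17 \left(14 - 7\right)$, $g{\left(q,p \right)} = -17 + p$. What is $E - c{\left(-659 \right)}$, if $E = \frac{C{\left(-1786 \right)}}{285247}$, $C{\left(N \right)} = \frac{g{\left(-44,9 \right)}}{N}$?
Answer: $- \frac{30312342945}{254725571} \approx -119.0$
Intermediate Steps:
$C{\left(N \right)} = - \frac{8}{N}$ ($C{\left(N \right)} = \frac{-17 + 9}{N} = - \frac{8}{N}$)
$c{\left(A \right)} = 119$ ($c{\left(A \right)} = 17 \cdot 7 = 119$)
$E = \frac{4}{254725571}$ ($E = \frac{\left(-8\right) \frac{1}{-1786}}{285247} = \left(-8\right) \left(- \frac{1}{1786}\right) \frac{1}{285247} = \frac{4}{893} \cdot \frac{1}{285247} = \frac{4}{254725571} \approx 1.5703 \cdot 10^{-8}$)
$E - c{\left(-659 \right)} = \frac{4}{254725571} - 119 = - \frac{30312342945}{254725571}$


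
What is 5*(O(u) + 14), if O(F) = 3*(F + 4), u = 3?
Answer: 175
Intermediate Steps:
O(F) = 12 + 3*F (O(F) = 3*(4 + F) = 12 + 3*F)
5*(O(u) + 14) = 5*((12 + 3*3) + 14) = 5*((12 + 9) + 14) = 5*(21 + 14) = 5*35 = 175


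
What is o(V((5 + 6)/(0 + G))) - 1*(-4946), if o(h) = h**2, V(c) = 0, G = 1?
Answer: 4946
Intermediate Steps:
o(V((5 + 6)/(0 + G))) - 1*(-4946) = 0**2 - 1*(-4946) = 0 + 4946 = 4946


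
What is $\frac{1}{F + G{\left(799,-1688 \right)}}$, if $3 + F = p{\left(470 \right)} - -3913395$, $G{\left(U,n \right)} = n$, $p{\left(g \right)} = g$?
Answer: $\frac{1}{3912174} \approx 2.5561 \cdot 10^{-7}$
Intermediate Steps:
$F = 3913862$ ($F = -3 + \left(470 - -3913395\right) = -3 + \left(470 + 3913395\right) = -3 + 3913865 = 3913862$)
$\frac{1}{F + G{\left(799,-1688 \right)}} = \frac{1}{3913862 - 1688} = \frac{1}{3912174}$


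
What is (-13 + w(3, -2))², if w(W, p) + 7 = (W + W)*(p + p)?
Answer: 1936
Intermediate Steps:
w(W, p) = -7 + 4*W*p (w(W, p) = -7 + (W + W)*(p + p) = -7 + (2*W)*(2*p) = -7 + 4*W*p)
(-13 + w(3, -2))² = (-13 + (-7 + 4*3*(-2)))² = (-13 + (-7 - 24))² = (-13 - 31)² = (-44)² = 1936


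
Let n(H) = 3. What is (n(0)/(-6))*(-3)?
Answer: 3/2 ≈ 1.5000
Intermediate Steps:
(n(0)/(-6))*(-3) = (3/(-6))*(-3) = -1/6*3*(-3) = -1/2*(-3) = 3/2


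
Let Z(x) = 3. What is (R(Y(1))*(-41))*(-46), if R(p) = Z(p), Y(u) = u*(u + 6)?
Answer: 5658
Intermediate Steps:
Y(u) = u*(6 + u)
R(p) = 3
(R(Y(1))*(-41))*(-46) = (3*(-41))*(-46) = -123*(-46) = 5658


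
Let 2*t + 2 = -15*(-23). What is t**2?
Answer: 117649/4 ≈ 29412.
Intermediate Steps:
t = 343/2 (t = -1 + (-15*(-23))/2 = -1 + (1/2)*345 = -1 + 345/2 = 343/2 ≈ 171.50)
t**2 = (343/2)**2 = 117649/4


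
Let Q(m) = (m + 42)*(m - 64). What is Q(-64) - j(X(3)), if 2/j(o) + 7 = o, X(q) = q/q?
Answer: 8449/3 ≈ 2816.3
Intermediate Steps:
X(q) = 1
j(o) = 2/(-7 + o)
Q(m) = (-64 + m)*(42 + m) (Q(m) = (42 + m)*(-64 + m) = (-64 + m)*(42 + m))
Q(-64) - j(X(3)) = (-2688 + (-64)² - 22*(-64)) - 2/(-7 + 1) = (-2688 + 4096 + 1408) - 2/(-6) = 2816 - 2*(-1)/6 = 2816 - 1*(-⅓) = 2816 + ⅓ = 8449/3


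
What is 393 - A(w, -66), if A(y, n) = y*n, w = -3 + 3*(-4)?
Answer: -597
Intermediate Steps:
w = -15 (w = -3 - 12 = -15)
A(y, n) = n*y
393 - A(w, -66) = 393 - (-66)*(-15) = 393 - 1*990 = 393 - 990 = -597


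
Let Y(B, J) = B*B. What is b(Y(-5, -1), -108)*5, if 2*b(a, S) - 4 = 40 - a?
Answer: 95/2 ≈ 47.500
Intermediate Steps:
Y(B, J) = B**2
b(a, S) = 22 - a/2 (b(a, S) = 2 + (40 - a)/2 = 2 + (20 - a/2) = 22 - a/2)
b(Y(-5, -1), -108)*5 = (22 - 1/2*(-5)**2)*5 = (22 - 1/2*25)*5 = (22 - 25/2)*5 = (19/2)*5 = 95/2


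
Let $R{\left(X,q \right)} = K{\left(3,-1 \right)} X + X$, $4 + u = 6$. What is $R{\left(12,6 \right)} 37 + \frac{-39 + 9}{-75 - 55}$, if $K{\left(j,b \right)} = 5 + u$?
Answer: $\frac{46179}{13} \approx 3552.2$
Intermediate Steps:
$u = 2$ ($u = -4 + 6 = 2$)
$K{\left(j,b \right)} = 7$ ($K{\left(j,b \right)} = 5 + 2 = 7$)
$R{\left(X,q \right)} = 8 X$ ($R{\left(X,q \right)} = 7 X + X = 8 X$)
$R{\left(12,6 \right)} 37 + \frac{-39 + 9}{-75 - 55} = 8 \cdot 12 \cdot 37 + \frac{-39 + 9}{-75 - 55} = 96 \cdot 37 - \frac{30}{-130} = 3552 - - \frac{3}{13} = 3552 + \frac{3}{13} = \frac{46179}{13}$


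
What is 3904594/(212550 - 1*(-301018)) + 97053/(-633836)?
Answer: 303128615935/40689735856 ≈ 7.4498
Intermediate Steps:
3904594/(212550 - 1*(-301018)) + 97053/(-633836) = 3904594/(212550 + 301018) + 97053*(-1/633836) = 3904594/513568 - 97053/633836 = 3904594*(1/513568) - 97053/633836 = 1952297/256784 - 97053/633836 = 303128615935/40689735856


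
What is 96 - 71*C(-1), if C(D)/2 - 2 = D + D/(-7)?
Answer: -464/7 ≈ -66.286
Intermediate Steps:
C(D) = 4 + 12*D/7 (C(D) = 4 + 2*(D + D/(-7)) = 4 + 2*(D + D*(-1/7)) = 4 + 2*(D - D/7) = 4 + 2*(6*D/7) = 4 + 12*D/7)
96 - 71*C(-1) = 96 - 71*(4 + (12/7)*(-1)) = 96 - 71*(4 - 12/7) = 96 - 71*16/7 = 96 - 1136/7 = -464/7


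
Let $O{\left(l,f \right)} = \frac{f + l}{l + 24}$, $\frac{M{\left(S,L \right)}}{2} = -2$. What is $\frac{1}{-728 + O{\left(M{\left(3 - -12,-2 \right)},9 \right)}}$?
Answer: $- \frac{4}{2911} \approx -0.0013741$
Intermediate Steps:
$M{\left(S,L \right)} = -4$ ($M{\left(S,L \right)} = 2 \left(-2\right) = -4$)
$O{\left(l,f \right)} = \frac{f + l}{24 + l}$
$\frac{1}{-728 + O{\left(M{\left(3 - -12,-2 \right)},9 \right)}} = \frac{1}{-728 + \frac{9 - 4}{24 - 4}} = \frac{1}{-728 + \frac{1}{20} \cdot 5} = \frac{1}{-728 + \frac{1}{4}} = \frac{1}{- \frac{2911}{4}} = - \frac{4}{2911}$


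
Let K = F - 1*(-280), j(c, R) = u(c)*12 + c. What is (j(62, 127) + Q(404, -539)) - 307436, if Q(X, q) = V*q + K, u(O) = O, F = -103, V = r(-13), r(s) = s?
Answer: -299446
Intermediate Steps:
V = -13
j(c, R) = 13*c (j(c, R) = c*12 + c = 12*c + c = 13*c)
K = 177 (K = -103 - 1*(-280) = -103 + 280 = 177)
Q(X, q) = 177 - 13*q (Q(X, q) = -13*q + 177 = 177 - 13*q)
(j(62, 127) + Q(404, -539)) - 307436 = (13*62 + (177 - 13*(-539))) - 307436 = (806 + (177 + 7007)) - 307436 = (806 + 7184) - 307436 = 7990 - 307436 = -299446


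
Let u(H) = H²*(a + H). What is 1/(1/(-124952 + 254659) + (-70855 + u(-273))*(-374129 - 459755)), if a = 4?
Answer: 129707/2176099823258922129 ≈ 5.9605e-14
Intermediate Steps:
u(H) = H²*(4 + H)
1/(1/(-124952 + 254659) + (-70855 + u(-273))*(-374129 - 459755)) = 1/(1/(-124952 + 254659) + (-70855 + (-273)²*(4 - 273))*(-374129 - 459755)) = 1/(1/129707 + (-70855 + 74529*(-269))*(-833884)) = 1/(1/129707 + (-70855 - 20048301)*(-833884)) = 1/(1/129707 - 20119156*(-833884)) = 1/(1/129707 + 16777042281904) = 1/(2176099823258922129/129707) = 129707/2176099823258922129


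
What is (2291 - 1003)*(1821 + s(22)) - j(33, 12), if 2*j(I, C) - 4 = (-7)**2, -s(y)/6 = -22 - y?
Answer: 5370907/2 ≈ 2.6855e+6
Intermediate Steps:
s(y) = 132 + 6*y (s(y) = -6*(-22 - y) = 132 + 6*y)
j(I, C) = 53/2 (j(I, C) = 2 + (1/2)*(-7)**2 = 2 + (1/2)*49 = 2 + 49/2 = 53/2)
(2291 - 1003)*(1821 + s(22)) - j(33, 12) = (2291 - 1003)*(1821 + (132 + 6*22)) - 1*53/2 = 1288*(1821 + (132 + 132)) - 53/2 = 1288*(1821 + 264) - 53/2 = 1288*2085 - 53/2 = 2685480 - 53/2 = 5370907/2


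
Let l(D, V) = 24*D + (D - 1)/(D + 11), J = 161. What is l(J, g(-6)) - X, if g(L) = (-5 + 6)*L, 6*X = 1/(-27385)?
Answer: 27307007563/7065330 ≈ 3864.9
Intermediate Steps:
X = -1/164310 (X = (1/6)/(-27385) = (1/6)*(-1/27385) = -1/164310 ≈ -6.0861e-6)
g(L) = L (g(L) = 1*L = L)
l(D, V) = 24*D + (-1 + D)/(11 + D)
l(J, g(-6)) - X = (-1 + 24*161**2 + 265*161)/(11 + 161) - 1*(-1/164310) = (-1 + 24*25921 + 42665)/172 + 1/164310 = (-1 + 622104 + 42665)/172 + 1/164310 = (1/172)*664768 + 1/164310 = 166192/43 + 1/164310 = 27307007563/7065330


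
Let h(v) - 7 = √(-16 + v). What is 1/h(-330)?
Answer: 7/395 - I*√346/395 ≈ 0.017722 - 0.047091*I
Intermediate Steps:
h(v) = 7 + √(-16 + v)
1/h(-330) = 1/(7 + √(-16 - 330)) = 1/(7 + √(-346)) = 1/(7 + I*√346)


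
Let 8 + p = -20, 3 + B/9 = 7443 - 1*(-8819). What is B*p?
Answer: -4097268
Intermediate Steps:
B = 146331 (B = -27 + 9*(7443 - 1*(-8819)) = -27 + 9*(7443 + 8819) = -27 + 9*16262 = -27 + 146358 = 146331)
p = -28 (p = -8 - 20 = -28)
B*p = 146331*(-28) = -4097268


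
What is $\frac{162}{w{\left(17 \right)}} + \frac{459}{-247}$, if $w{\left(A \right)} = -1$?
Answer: $- \frac{40473}{247} \approx -163.86$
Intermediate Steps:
$\frac{162}{w{\left(17 \right)}} + \frac{459}{-247} = \frac{162}{-1} + \frac{459}{-247} = 162 \left(-1\right) + 459 \left(- \frac{1}{247}\right) = -162 - \frac{459}{247} = - \frac{40473}{247}$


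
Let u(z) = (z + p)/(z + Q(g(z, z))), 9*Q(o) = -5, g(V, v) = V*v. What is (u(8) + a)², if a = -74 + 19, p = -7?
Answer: 13512976/4489 ≈ 3010.2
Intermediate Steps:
Q(o) = -5/9 (Q(o) = (⅑)*(-5) = -5/9)
a = -55
u(z) = (-7 + z)/(-5/9 + z) (u(z) = (z - 7)/(z - 5/9) = (-7 + z)/(-5/9 + z))
(u(8) + a)² = (9*(-7 + 8)/(-5 + 9*8) - 55)² = (9*1/(-5 + 72) - 55)² = (9*1/67 - 55)² = (9*(1/67)*1 - 55)² = (9/67 - 55)² = (-3676/67)² = 13512976/4489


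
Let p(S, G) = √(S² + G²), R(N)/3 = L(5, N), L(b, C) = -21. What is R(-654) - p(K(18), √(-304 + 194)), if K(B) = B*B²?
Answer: -63 - √34012114 ≈ -5895.0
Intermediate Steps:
K(B) = B³
R(N) = -63 (R(N) = 3*(-21) = -63)
p(S, G) = √(G² + S²)
R(-654) - p(K(18), √(-304 + 194)) = -63 - √((√(-304 + 194))² + (18³)²) = -63 - √((√(-110))² + 5832²) = -63 - √((I*√110)² + 34012224) = -63 - √(-110 + 34012224) = -63 - √34012114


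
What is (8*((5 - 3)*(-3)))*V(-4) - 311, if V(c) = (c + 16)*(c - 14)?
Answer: 10057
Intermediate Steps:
V(c) = (-14 + c)*(16 + c) (V(c) = (16 + c)*(-14 + c) = (-14 + c)*(16 + c))
(8*((5 - 3)*(-3)))*V(-4) - 311 = (8*((5 - 3)*(-3)))*(-224 + (-4)² + 2*(-4)) - 311 = (8*(2*(-3)))*(-224 + 16 - 8) - 311 = (8*(-6))*(-216) - 311 = -48*(-216) - 311 = 10368 - 311 = 10057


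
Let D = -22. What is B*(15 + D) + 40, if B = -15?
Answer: 145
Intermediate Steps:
B*(15 + D) + 40 = -15*(15 - 22) + 40 = -15*(-7) + 40 = 105 + 40 = 145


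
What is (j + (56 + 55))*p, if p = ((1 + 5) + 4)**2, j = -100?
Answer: 1100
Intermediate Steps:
p = 100 (p = (6 + 4)**2 = 10**2 = 100)
(j + (56 + 55))*p = (-100 + (56 + 55))*100 = (-100 + 111)*100 = 11*100 = 1100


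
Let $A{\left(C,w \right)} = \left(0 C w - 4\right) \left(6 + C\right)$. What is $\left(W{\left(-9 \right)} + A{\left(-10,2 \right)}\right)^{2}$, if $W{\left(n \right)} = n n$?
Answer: $9409$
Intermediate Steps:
$W{\left(n \right)} = n^{2}$
$A{\left(C,w \right)} = -24 - 4 C$ ($A{\left(C,w \right)} = \left(0 w - 4\right) \left(6 + C\right) = \left(0 - 4\right) \left(6 + C\right) = - 4 \left(6 + C\right) = -24 - 4 C$)
$\left(W{\left(-9 \right)} + A{\left(-10,2 \right)}\right)^{2} = \left(\left(-9\right)^{2} - -16\right)^{2} = \left(81 + \left(-24 + 40\right)\right)^{2} = \left(81 + 16\right)^{2} = 97^{2} = 9409$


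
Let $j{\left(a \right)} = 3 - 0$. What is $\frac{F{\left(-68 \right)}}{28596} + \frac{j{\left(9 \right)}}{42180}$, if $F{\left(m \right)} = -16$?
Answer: $- \frac{49091}{100514940} \approx -0.00048839$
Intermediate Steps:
$j{\left(a \right)} = 3$ ($j{\left(a \right)} = 3 + 0 = 3$)
$\frac{F{\left(-68 \right)}}{28596} + \frac{j{\left(9 \right)}}{42180} = - \frac{16}{28596} + \frac{3}{42180} = \left(-16\right) \frac{1}{28596} + 3 \cdot \frac{1}{42180} = - \frac{4}{7149} + \frac{1}{14060} = - \frac{49091}{100514940}$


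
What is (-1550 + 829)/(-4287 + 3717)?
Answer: 721/570 ≈ 1.2649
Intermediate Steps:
(-1550 + 829)/(-4287 + 3717) = -721/(-570) = -721*(-1/570) = 721/570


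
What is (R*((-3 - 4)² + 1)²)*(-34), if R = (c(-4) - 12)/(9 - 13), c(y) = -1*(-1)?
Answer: -233750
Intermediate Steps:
c(y) = 1
R = 11/4 (R = (1 - 12)/(9 - 13) = -11/(-4) = -11*(-¼) = 11/4 ≈ 2.7500)
(R*((-3 - 4)² + 1)²)*(-34) = (11*((-3 - 4)² + 1)²/4)*(-34) = (11*((-7)² + 1)²/4)*(-34) = (11*(49 + 1)²/4)*(-34) = ((11/4)*50²)*(-34) = ((11/4)*2500)*(-34) = 6875*(-34) = -233750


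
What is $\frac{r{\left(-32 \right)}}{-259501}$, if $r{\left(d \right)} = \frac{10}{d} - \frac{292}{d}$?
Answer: $- \frac{141}{4152016} \approx -3.3959 \cdot 10^{-5}$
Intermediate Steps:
$r{\left(d \right)} = - \frac{282}{d}$
$\frac{r{\left(-32 \right)}}{-259501} = \frac{\left(-282\right) \frac{1}{-32}}{-259501} = \left(-282\right) \left(- \frac{1}{32}\right) \left(- \frac{1}{259501}\right) = \frac{141}{16} \left(- \frac{1}{259501}\right) = - \frac{141}{4152016}$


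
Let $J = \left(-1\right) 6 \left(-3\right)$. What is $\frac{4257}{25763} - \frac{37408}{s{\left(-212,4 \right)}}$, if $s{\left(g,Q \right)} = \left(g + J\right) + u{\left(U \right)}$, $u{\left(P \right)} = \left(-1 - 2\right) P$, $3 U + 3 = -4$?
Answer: $\frac{964538363}{4817681} \approx 200.21$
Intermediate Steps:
$U = - \frac{7}{3}$ ($U = -1 + \frac{1}{3} \left(-4\right) = -1 - \frac{4}{3} = - \frac{7}{3} \approx -2.3333$)
$u{\left(P \right)} = - 3 P$
$J = 18$ ($J = \left(-6\right) \left(-3\right) = 18$)
$s{\left(g,Q \right)} = 25 + g$ ($s{\left(g,Q \right)} = \left(g + 18\right) - -7 = \left(18 + g\right) + 7 = 25 + g$)
$\frac{4257}{25763} - \frac{37408}{s{\left(-212,4 \right)}} = \frac{4257}{25763} - \frac{37408}{25 - 212} = 4257 \cdot \frac{1}{25763} - \frac{37408}{-187} = \frac{4257}{25763} - - \frac{37408}{187} = \frac{4257}{25763} + \frac{37408}{187} = \frac{964538363}{4817681}$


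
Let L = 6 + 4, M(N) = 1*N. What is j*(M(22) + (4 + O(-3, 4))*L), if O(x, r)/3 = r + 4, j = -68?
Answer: -20536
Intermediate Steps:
M(N) = N
O(x, r) = 12 + 3*r (O(x, r) = 3*(r + 4) = 3*(4 + r) = 12 + 3*r)
L = 10
j*(M(22) + (4 + O(-3, 4))*L) = -68*(22 + (4 + (12 + 3*4))*10) = -68*(22 + (4 + (12 + 12))*10) = -68*(22 + (4 + 24)*10) = -68*(22 + 28*10) = -68*(22 + 280) = -68*302 = -20536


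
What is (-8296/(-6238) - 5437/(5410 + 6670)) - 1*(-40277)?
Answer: 1517570622877/37677520 ≈ 40278.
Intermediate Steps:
(-8296/(-6238) - 5437/(5410 + 6670)) - 1*(-40277) = (-8296*(-1/6238) - 5437/12080) + 40277 = (4148/3119 - 5437*1/12080) + 40277 = (4148/3119 - 5437/12080) + 40277 = 33149837/37677520 + 40277 = 1517570622877/37677520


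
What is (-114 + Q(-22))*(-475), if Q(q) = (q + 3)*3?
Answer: 81225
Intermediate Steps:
Q(q) = 9 + 3*q (Q(q) = (3 + q)*3 = 9 + 3*q)
(-114 + Q(-22))*(-475) = (-114 + (9 + 3*(-22)))*(-475) = (-114 + (9 - 66))*(-475) = (-114 - 57)*(-475) = -171*(-475) = 81225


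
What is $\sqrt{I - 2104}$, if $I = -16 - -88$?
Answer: $4 i \sqrt{127} \approx 45.078 i$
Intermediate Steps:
$I = 72$ ($I = -16 + 88 = 72$)
$\sqrt{I - 2104} = \sqrt{72 - 2104} = \sqrt{-2032} = 4 i \sqrt{127}$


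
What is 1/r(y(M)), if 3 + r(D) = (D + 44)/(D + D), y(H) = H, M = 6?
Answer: 6/7 ≈ 0.85714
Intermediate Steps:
r(D) = -3 + (44 + D)/(2*D) (r(D) = -3 + (D + 44)/(D + D) = -3 + (44 + D)/((2*D)) = -3 + (44 + D)*(1/(2*D)) = -3 + (44 + D)/(2*D))
1/r(y(M)) = 1/(-5/2 + 22/6) = 1/(-5/2 + 22*(1/6)) = 1/(-5/2 + 11/3) = 1/(7/6) = 6/7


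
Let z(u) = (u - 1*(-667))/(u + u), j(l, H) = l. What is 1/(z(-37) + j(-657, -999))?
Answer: -37/24624 ≈ -0.0015026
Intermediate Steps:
z(u) = (667 + u)/(2*u) (z(u) = (u + 667)/((2*u)) = (667 + u)*(1/(2*u)) = (667 + u)/(2*u))
1/(z(-37) + j(-657, -999)) = 1/((½)*(667 - 37)/(-37) - 657) = 1/((½)*(-1/37)*630 - 657) = 1/(-315/37 - 657) = 1/(-24624/37) = -37/24624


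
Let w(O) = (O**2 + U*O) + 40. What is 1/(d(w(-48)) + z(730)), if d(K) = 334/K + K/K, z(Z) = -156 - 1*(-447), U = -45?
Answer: 2252/657751 ≈ 0.0034238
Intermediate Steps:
w(O) = 40 + O**2 - 45*O (w(O) = (O**2 - 45*O) + 40 = 40 + O**2 - 45*O)
z(Z) = 291 (z(Z) = -156 + 447 = 291)
d(K) = 1 + 334/K (d(K) = 334/K + 1 = 1 + 334/K)
1/(d(w(-48)) + z(730)) = 1/((334 + (40 + (-48)**2 - 45*(-48)))/(40 + (-48)**2 - 45*(-48)) + 291) = 1/((334 + (40 + 2304 + 2160))/(40 + 2304 + 2160) + 291) = 1/((334 + 4504)/4504 + 291) = 1/((1/4504)*4838 + 291) = 1/(2419/2252 + 291) = 1/(657751/2252) = 2252/657751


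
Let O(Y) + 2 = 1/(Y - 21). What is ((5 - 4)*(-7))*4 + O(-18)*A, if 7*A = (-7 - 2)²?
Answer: -4681/91 ≈ -51.440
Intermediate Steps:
O(Y) = -2 + 1/(-21 + Y) (O(Y) = -2 + 1/(Y - 21) = -2 + 1/(-21 + Y))
A = 81/7 (A = (-7 - 2)²/7 = (⅐)*(-9)² = (⅐)*81 = 81/7 ≈ 11.571)
((5 - 4)*(-7))*4 + O(-18)*A = ((5 - 4)*(-7))*4 + ((43 - 2*(-18))/(-21 - 18))*(81/7) = (1*(-7))*4 + ((43 + 36)/(-39))*(81/7) = -7*4 - 1/39*79*(81/7) = -28 - 79/39*81/7 = -28 - 2133/91 = -4681/91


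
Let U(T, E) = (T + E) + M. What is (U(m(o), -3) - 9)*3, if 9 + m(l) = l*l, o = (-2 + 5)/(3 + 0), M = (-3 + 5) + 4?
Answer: -42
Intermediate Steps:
M = 6 (M = 2 + 4 = 6)
o = 1 (o = 3/3 = 3*(⅓) = 1)
m(l) = -9 + l² (m(l) = -9 + l*l = -9 + l²)
U(T, E) = 6 + E + T (U(T, E) = (T + E) + 6 = (E + T) + 6 = 6 + E + T)
(U(m(o), -3) - 9)*3 = ((6 - 3 + (-9 + 1²)) - 9)*3 = ((6 - 3 + (-9 + 1)) - 9)*3 = ((6 - 3 - 8) - 9)*3 = (-5 - 9)*3 = -14*3 = -42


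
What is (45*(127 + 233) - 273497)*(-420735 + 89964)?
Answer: 85106385987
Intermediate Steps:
(45*(127 + 233) - 273497)*(-420735 + 89964) = (45*360 - 273497)*(-330771) = (16200 - 273497)*(-330771) = -257297*(-330771) = 85106385987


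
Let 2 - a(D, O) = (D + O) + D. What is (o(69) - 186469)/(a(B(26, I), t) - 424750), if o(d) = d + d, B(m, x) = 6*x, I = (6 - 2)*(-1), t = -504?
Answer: 186331/424196 ≈ 0.43926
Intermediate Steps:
I = -4 (I = 4*(-1) = -4)
o(d) = 2*d
a(D, O) = 2 - O - 2*D (a(D, O) = 2 - ((D + O) + D) = 2 - (O + 2*D) = 2 + (-O - 2*D) = 2 - O - 2*D)
(o(69) - 186469)/(a(B(26, I), t) - 424750) = (2*69 - 186469)/((2 - 1*(-504) - 12*(-4)) - 424750) = (138 - 186469)/((2 + 504 - 2*(-24)) - 424750) = -186331/((2 + 504 + 48) - 424750) = -186331/(554 - 424750) = -186331/(-424196) = -186331*(-1/424196) = 186331/424196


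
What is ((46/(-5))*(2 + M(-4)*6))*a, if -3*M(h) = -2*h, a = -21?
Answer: -13524/5 ≈ -2704.8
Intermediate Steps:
M(h) = 2*h/3 (M(h) = -(-2)*h/3 = 2*h/3)
((46/(-5))*(2 + M(-4)*6))*a = ((46/(-5))*(2 + ((⅔)*(-4))*6))*(-21) = ((46*(-⅕))*(2 - 8/3*6))*(-21) = -46*(2 - 16)/5*(-21) = -46/5*(-14)*(-21) = (644/5)*(-21) = -13524/5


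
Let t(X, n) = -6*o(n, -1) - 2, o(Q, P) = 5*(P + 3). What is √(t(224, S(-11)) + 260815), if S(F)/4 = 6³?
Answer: √260753 ≈ 510.64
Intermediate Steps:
o(Q, P) = 15 + 5*P (o(Q, P) = 5*(3 + P) = 15 + 5*P)
S(F) = 864 (S(F) = 4*6³ = 4*216 = 864)
t(X, n) = -62 (t(X, n) = -6*(15 + 5*(-1)) - 2 = -6*(15 - 5) - 2 = -6*10 - 2 = -60 - 2 = -62)
√(t(224, S(-11)) + 260815) = √(-62 + 260815) = √260753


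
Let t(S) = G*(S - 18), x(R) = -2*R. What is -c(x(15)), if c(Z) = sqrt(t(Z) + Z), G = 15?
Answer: -5*I*sqrt(30) ≈ -27.386*I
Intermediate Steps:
t(S) = -270 + 15*S (t(S) = 15*(S - 18) = 15*(-18 + S) = -270 + 15*S)
c(Z) = sqrt(-270 + 16*Z) (c(Z) = sqrt((-270 + 15*Z) + Z) = sqrt(-270 + 16*Z))
-c(x(15)) = -sqrt(-270 + 16*(-2*15)) = -sqrt(-270 + 16*(-30)) = -sqrt(-270 - 480) = -sqrt(-750) = -5*I*sqrt(30)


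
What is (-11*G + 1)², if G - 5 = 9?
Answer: 23409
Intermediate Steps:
G = 14 (G = 5 + 9 = 14)
(-11*G + 1)² = (-11*14 + 1)² = (-154 + 1)² = (-153)² = 23409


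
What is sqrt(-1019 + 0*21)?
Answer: I*sqrt(1019) ≈ 31.922*I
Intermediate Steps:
sqrt(-1019 + 0*21) = sqrt(-1019 + 0) = sqrt(-1019) = I*sqrt(1019)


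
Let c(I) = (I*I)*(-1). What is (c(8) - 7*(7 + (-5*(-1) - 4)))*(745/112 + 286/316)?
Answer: -1002945/1106 ≈ -906.82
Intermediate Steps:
c(I) = -I² (c(I) = I²*(-1) = -I²)
(c(8) - 7*(7 + (-5*(-1) - 4)))*(745/112 + 286/316) = (-1*8² - 7*(7 + (-5*(-1) - 4)))*(745/112 + 286/316) = (-1*64 - 7*(7 + (5 - 4)))*(745*(1/112) + 286*(1/316)) = (-64 - 7*(7 + 1))*(745/112 + 143/158) = (-64 - 7*8)*(66863/8848) = (-64 - 56)*(66863/8848) = -120*66863/8848 = -1002945/1106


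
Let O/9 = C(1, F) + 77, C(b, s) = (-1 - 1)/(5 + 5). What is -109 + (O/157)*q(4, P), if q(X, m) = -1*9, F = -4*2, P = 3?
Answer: -116669/785 ≈ -148.62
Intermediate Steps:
F = -8
q(X, m) = -9
C(b, s) = -⅕ (C(b, s) = -2/10 = -2*⅒ = -⅕)
O = 3456/5 (O = 9*(-⅕ + 77) = 9*(384/5) = 3456/5 ≈ 691.20)
-109 + (O/157)*q(4, P) = -109 + ((3456/5)/157)*(-9) = -109 + ((3456/5)*(1/157))*(-9) = -109 + (3456/785)*(-9) = -109 - 31104/785 = -116669/785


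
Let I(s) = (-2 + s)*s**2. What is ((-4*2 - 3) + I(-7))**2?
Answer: 204304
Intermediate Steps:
I(s) = s**2*(-2 + s)
((-4*2 - 3) + I(-7))**2 = ((-4*2 - 3) + (-7)**2*(-2 - 7))**2 = ((-8 - 3) + 49*(-9))**2 = (-11 - 441)**2 = (-452)**2 = 204304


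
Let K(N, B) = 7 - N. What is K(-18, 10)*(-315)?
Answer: -7875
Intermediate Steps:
K(-18, 10)*(-315) = (7 - 1*(-18))*(-315) = (7 + 18)*(-315) = 25*(-315) = -7875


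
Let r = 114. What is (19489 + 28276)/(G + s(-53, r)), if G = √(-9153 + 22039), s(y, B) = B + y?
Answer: -582733/1833 + 9553*√12886/1833 ≈ 273.70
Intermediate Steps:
G = √12886 ≈ 113.52
(19489 + 28276)/(G + s(-53, r)) = (19489 + 28276)/(√12886 + (114 - 53)) = 47765/(√12886 + 61) = 47765/(61 + √12886)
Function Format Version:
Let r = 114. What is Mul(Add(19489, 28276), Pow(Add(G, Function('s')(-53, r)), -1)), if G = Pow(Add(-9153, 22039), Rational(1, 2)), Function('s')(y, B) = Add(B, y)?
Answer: Add(Rational(-582733, 1833), Mul(Rational(9553, 1833), Pow(12886, Rational(1, 2)))) ≈ 273.70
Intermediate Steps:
G = Pow(12886, Rational(1, 2)) ≈ 113.52
Mul(Add(19489, 28276), Pow(Add(G, Function('s')(-53, r)), -1)) = Mul(Add(19489, 28276), Pow(Add(Pow(12886, Rational(1, 2)), Add(114, -53)), -1)) = Mul(47765, Pow(Add(Pow(12886, Rational(1, 2)), 61), -1)) = Mul(47765, Pow(Add(61, Pow(12886, Rational(1, 2))), -1))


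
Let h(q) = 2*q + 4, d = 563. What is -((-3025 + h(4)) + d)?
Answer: 2450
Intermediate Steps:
h(q) = 4 + 2*q
-((-3025 + h(4)) + d) = -((-3025 + (4 + 2*4)) + 563) = -((-3025 + (4 + 8)) + 563) = -((-3025 + 12) + 563) = -(-3013 + 563) = -1*(-2450) = 2450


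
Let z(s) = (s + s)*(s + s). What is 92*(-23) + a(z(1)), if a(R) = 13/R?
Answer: -8451/4 ≈ -2112.8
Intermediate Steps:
z(s) = 4*s**2 (z(s) = (2*s)*(2*s) = 4*s**2)
92*(-23) + a(z(1)) = 92*(-23) + 13/((4*1**2)) = -2116 + 13/((4*1)) = -2116 + 13/4 = -8451/4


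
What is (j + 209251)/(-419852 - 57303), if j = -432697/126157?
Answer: -5279609142/12039288667 ≈ -0.43853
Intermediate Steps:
j = -432697/126157 (j = -432697*1/126157 = -432697/126157 ≈ -3.4298)
(j + 209251)/(-419852 - 57303) = (-432697/126157 + 209251)/(-419852 - 57303) = (26398045710/126157)/(-477155) = (26398045710/126157)*(-1/477155) = -5279609142/12039288667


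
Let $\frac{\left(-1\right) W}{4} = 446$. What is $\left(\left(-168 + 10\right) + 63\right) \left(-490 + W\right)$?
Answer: $216030$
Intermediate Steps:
$W = -1784$ ($W = \left(-4\right) 446 = -1784$)
$\left(\left(-168 + 10\right) + 63\right) \left(-490 + W\right) = \left(\left(-168 + 10\right) + 63\right) \left(-490 - 1784\right) = \left(-158 + 63\right) \left(-2274\right) = \left(-95\right) \left(-2274\right) = 216030$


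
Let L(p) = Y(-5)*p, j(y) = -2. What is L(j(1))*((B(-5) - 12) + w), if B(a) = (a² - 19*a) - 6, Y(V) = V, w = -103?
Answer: -10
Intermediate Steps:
B(a) = -6 + a² - 19*a
L(p) = -5*p
L(j(1))*((B(-5) - 12) + w) = (-5*(-2))*(((-6 + (-5)² - 19*(-5)) - 12) - 103) = 10*(((-6 + 25 + 95) - 12) - 103) = 10*((114 - 12) - 103) = 10*(102 - 103) = 10*(-1) = -10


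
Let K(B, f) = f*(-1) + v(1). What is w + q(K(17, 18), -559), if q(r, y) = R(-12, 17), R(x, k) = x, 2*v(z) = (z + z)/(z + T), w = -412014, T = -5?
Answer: -412026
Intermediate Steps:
v(z) = z/(-5 + z) (v(z) = ((z + z)/(z - 5))/2 = ((2*z)/(-5 + z))/2 = (2*z/(-5 + z))/2 = z/(-5 + z))
K(B, f) = -1/4 - f (K(B, f) = f*(-1) + 1/(-5 + 1) = -f + 1/(-4) = -f + 1*(-1/4) = -f - 1/4 = -1/4 - f)
q(r, y) = -12
w + q(K(17, 18), -559) = -412014 - 12 = -412026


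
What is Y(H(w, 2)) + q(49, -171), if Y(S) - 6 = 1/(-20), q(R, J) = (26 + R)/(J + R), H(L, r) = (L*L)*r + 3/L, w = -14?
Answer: 6509/1220 ≈ 5.3352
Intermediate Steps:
H(L, r) = 3/L + r*L² (H(L, r) = L²*r + 3/L = r*L² + 3/L = 3/L + r*L²)
q(R, J) = (26 + R)/(J + R)
Y(S) = 119/20 (Y(S) = 6 + 1/(-20) = 6 - 1/20 = 119/20)
Y(H(w, 2)) + q(49, -171) = 119/20 + (26 + 49)/(-171 + 49) = 119/20 + 75/(-122) = 119/20 - 1/122*75 = 119/20 - 75/122 = 6509/1220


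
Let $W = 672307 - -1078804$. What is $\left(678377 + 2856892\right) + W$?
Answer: $5286380$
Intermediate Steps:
$W = 1751111$ ($W = 672307 + 1078804 = 1751111$)
$\left(678377 + 2856892\right) + W = \left(678377 + 2856892\right) + 1751111 = 3535269 + 1751111 = 5286380$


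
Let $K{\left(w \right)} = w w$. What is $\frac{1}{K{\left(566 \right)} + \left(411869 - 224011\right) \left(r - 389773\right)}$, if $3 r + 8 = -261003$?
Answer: $- \frac{3}{268697972072} \approx -1.1165 \cdot 10^{-11}$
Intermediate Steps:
$r = - \frac{261011}{3}$ ($r = - \frac{8}{3} + \frac{1}{3} \left(-261003\right) = - \frac{8}{3} - 87001 = - \frac{261011}{3} \approx -87004.0$)
$K{\left(w \right)} = w^{2}$
$\frac{1}{K{\left(566 \right)} + \left(411869 - 224011\right) \left(r - 389773\right)} = \frac{1}{566^{2} + \left(411869 - 224011\right) \left(- \frac{261011}{3} - 389773\right)} = \frac{1}{320356 + 187858 \left(- \frac{1430330}{3}\right)} = \frac{1}{320356 - \frac{268698933140}{3}} = \frac{1}{- \frac{268697972072}{3}} = - \frac{3}{268697972072}$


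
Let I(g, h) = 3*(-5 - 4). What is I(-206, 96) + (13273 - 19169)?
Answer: -5923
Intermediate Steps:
I(g, h) = -27 (I(g, h) = 3*(-9) = -27)
I(-206, 96) + (13273 - 19169) = -27 + (13273 - 19169) = -27 - 5896 = -5923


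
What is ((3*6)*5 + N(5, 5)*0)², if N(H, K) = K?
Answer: 8100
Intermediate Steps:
((3*6)*5 + N(5, 5)*0)² = ((3*6)*5 + 5*0)² = (18*5 + 0)² = (90 + 0)² = 90² = 8100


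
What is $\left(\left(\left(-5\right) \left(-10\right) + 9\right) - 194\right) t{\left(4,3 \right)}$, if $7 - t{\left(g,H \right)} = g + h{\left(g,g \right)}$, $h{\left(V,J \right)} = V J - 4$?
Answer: $1215$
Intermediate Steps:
$h{\left(V,J \right)} = -4 + J V$ ($h{\left(V,J \right)} = J V - 4 = -4 + J V$)
$t{\left(g,H \right)} = 11 - g - g^{2}$ ($t{\left(g,H \right)} = 7 - \left(g + \left(-4 + g g\right)\right) = 7 - \left(g + \left(-4 + g^{2}\right)\right) = 7 - \left(-4 + g + g^{2}\right) = 11 - g - g^{2}$)
$\left(\left(\left(-5\right) \left(-10\right) + 9\right) - 194\right) t{\left(4,3 \right)} = \left(\left(\left(-5\right) \left(-10\right) + 9\right) - 194\right) \left(11 - 4 - 4^{2}\right) = \left(\left(50 + 9\right) - 194\right) \left(11 - 4 - 16\right) = \left(59 - 194\right) \left(11 - 4 - 16\right) = \left(-135\right) \left(-9\right) = 1215$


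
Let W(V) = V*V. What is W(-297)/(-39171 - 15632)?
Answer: -88209/54803 ≈ -1.6096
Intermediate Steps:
W(V) = V²
W(-297)/(-39171 - 15632) = (-297)²/(-39171 - 15632) = 88209/(-54803) = 88209*(-1/54803) = -88209/54803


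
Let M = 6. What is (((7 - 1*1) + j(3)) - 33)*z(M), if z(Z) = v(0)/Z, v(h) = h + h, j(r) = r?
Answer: 0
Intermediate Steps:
v(h) = 2*h
z(Z) = 0 (z(Z) = (2*0)/Z = 0/Z = 0)
(((7 - 1*1) + j(3)) - 33)*z(M) = (((7 - 1*1) + 3) - 33)*0 = (((7 - 1) + 3) - 33)*0 = ((6 + 3) - 33)*0 = (9 - 33)*0 = -24*0 = 0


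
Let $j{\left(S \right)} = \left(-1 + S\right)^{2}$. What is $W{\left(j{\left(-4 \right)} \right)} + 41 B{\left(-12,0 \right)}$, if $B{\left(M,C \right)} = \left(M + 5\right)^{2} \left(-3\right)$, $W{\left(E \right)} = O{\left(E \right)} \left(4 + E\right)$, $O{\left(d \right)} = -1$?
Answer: $-6056$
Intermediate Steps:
$W{\left(E \right)} = -4 - E$ ($W{\left(E \right)} = - (4 + E) = -4 - E$)
$B{\left(M,C \right)} = - 3 \left(5 + M\right)^{2}$ ($B{\left(M,C \right)} = \left(5 + M\right)^{2} \left(-3\right) = - 3 \left(5 + M\right)^{2}$)
$W{\left(j{\left(-4 \right)} \right)} + 41 B{\left(-12,0 \right)} = \left(-4 - \left(-1 - 4\right)^{2}\right) + 41 \left(- 3 \left(5 - 12\right)^{2}\right) = \left(-4 - \left(-5\right)^{2}\right) + 41 \left(- 3 \left(-7\right)^{2}\right) = \left(-4 - 25\right) + 41 \left(\left(-3\right) 49\right) = \left(-4 - 25\right) + 41 \left(-147\right) = -29 - 6027 = -6056$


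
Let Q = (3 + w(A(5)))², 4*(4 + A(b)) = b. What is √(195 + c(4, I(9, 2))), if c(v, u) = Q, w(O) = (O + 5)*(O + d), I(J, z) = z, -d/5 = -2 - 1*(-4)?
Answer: √218841/16 ≈ 29.238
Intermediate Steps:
d = -10 (d = -5*(-2 - 1*(-4)) = -5*(-2 + 4) = -5*2 = -10)
A(b) = -4 + b/4
w(O) = (-10 + O)*(5 + O) (w(O) = (O + 5)*(O - 10) = (5 + O)*(-10 + O) = (-10 + O)*(5 + O))
Q = 168921/256 (Q = (3 + (-50 + (-4 + (¼)*5)² - 5*(-4 + (¼)*5)))² = (3 + (-50 + (-4 + 5/4)² - 5*(-4 + 5/4)))² = (3 + (-50 + (-11/4)² - 5*(-11/4)))² = (3 + (-50 + 121/16 + 55/4))² = (3 - 459/16)² = (-411/16)² = 168921/256 ≈ 659.85)
c(v, u) = 168921/256
√(195 + c(4, I(9, 2))) = √(195 + 168921/256) = √(218841/256) = √218841/16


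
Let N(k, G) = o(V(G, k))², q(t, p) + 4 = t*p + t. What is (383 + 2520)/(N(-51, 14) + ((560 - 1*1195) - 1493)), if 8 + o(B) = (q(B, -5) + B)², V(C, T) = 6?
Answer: 2903/224448 ≈ 0.012934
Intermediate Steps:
q(t, p) = -4 + t + p*t (q(t, p) = -4 + (t*p + t) = -4 + (p*t + t) = -4 + (t + p*t) = -4 + t + p*t)
o(B) = -8 + (-4 - 3*B)² (o(B) = -8 + ((-4 + B - 5*B) + B)² = -8 + ((-4 - 4*B) + B)² = -8 + (-4 - 3*B)²)
N(k, G) = 226576 (N(k, G) = (-8 + (4 + 3*6)²)² = (-8 + (4 + 18)²)² = (-8 + 22²)² = (-8 + 484)² = 476² = 226576)
(383 + 2520)/(N(-51, 14) + ((560 - 1*1195) - 1493)) = (383 + 2520)/(226576 + ((560 - 1*1195) - 1493)) = 2903/(226576 + ((560 - 1195) - 1493)) = 2903/(226576 + (-635 - 1493)) = 2903/(226576 - 2128) = 2903/224448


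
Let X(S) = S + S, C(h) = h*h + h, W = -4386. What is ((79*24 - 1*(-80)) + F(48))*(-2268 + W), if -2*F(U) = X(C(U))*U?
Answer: 738061680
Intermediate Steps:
C(h) = h + h**2 (C(h) = h**2 + h = h + h**2)
X(S) = 2*S
F(U) = -U**2*(1 + U) (F(U) = -2*(U*(1 + U))*U/2 = -2*U*(1 + U)*U/2 = -U**2*(1 + U))
((79*24 - 1*(-80)) + F(48))*(-2268 + W) = ((79*24 - 1*(-80)) + 48**2*(-1 - 1*48))*(-2268 - 4386) = ((1896 + 80) + 2304*(-1 - 48))*(-6654) = (1976 + 2304*(-49))*(-6654) = (1976 - 112896)*(-6654) = -110920*(-6654) = 738061680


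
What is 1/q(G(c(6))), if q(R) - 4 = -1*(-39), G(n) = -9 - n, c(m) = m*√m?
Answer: 1/43 ≈ 0.023256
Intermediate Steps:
c(m) = m^(3/2)
q(R) = 43 (q(R) = 4 - 1*(-39) = 4 + 39 = 43)
1/q(G(c(6))) = 1/43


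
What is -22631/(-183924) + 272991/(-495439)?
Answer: -38997316675/91123122636 ≈ -0.42796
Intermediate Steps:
-22631/(-183924) + 272991/(-495439) = -22631*(-1/183924) + 272991*(-1/495439) = 22631/183924 - 272991/495439 = -38997316675/91123122636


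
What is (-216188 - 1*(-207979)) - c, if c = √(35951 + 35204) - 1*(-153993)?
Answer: -162202 - √71155 ≈ -1.6247e+5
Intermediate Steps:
c = 153993 + √71155 (c = √71155 + 153993 = 153993 + √71155 ≈ 1.5426e+5)
(-216188 - 1*(-207979)) - c = (-216188 - 1*(-207979)) - (153993 + √71155) = (-216188 + 207979) + (-153993 - √71155) = -8209 + (-153993 - √71155) = -162202 - √71155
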